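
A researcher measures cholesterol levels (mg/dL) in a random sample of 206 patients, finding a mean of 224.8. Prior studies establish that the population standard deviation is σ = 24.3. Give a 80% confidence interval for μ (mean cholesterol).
(222.63, 226.97)

z-interval (σ known):
z* = 1.282 for 80% confidence

Margin of error = z* · σ/√n = 1.282 · 24.3/√206 = 2.17

CI: (224.8 - 2.17, 224.8 + 2.17) = (222.63, 226.97)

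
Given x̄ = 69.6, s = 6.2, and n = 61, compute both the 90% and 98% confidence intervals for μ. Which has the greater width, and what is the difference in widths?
98% CI is wider by 1.14

df = 60
90% CI: t* = 1.671, (68.27, 70.93), width = 2 · t* · s/√n = 2.65
98% CI: t* = 2.390, (67.70, 71.50), width = 2 · t* · s/√n = 3.79

The 98% CI is wider by 3.79 - 2.65 = 1.14.
Higher confidence requires a wider interval.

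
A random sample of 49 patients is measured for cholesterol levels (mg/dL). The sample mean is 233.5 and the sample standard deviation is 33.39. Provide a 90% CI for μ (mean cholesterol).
(225.50, 241.50)

t-interval (σ unknown):
df = n - 1 = 48
t* = 1.677 for 90% confidence

Margin of error = t* · s/√n = 1.677 · 33.39/√49 = 8.00

CI: (225.50, 241.50)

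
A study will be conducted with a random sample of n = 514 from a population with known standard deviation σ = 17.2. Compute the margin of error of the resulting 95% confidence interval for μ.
Margin of error = 1.49

Margin of error = z* · σ/√n
= 1.960 · 17.2/√514
= 1.960 · 17.2/22.6716
= 1.49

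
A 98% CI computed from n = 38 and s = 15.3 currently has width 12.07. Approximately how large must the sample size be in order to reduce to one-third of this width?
n ≈ 342

CI width ∝ 1/√n
To reduce width by factor 3, need √n to grow by 3 → need 3² = 9 times as many samples.

Current: n = 38, width = 12.07
New: n = 342, width ≈ 3.87

Width reduced by factor of 12.07/3.87 = 3.12.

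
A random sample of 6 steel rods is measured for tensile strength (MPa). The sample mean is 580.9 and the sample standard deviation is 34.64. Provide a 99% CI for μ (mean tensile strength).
(523.88, 637.92)

t-interval (σ unknown):
df = n - 1 = 5
t* = 4.032 for 99% confidence

Margin of error = t* · s/√n = 4.032 · 34.64/√6 = 57.02

CI: (523.88, 637.92)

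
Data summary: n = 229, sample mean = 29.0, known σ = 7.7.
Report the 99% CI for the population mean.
(27.69, 30.31)

z-interval (σ known):
z* = 2.576 for 99% confidence

Margin of error = z* · σ/√n = 2.576 · 7.7/√229 = 1.31

CI: (29.0 - 1.31, 29.0 + 1.31) = (27.69, 30.31)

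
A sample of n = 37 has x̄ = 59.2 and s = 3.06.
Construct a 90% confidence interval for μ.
(58.35, 60.05)

t-interval (σ unknown):
df = n - 1 = 36
t* = 1.688 for 90% confidence

Margin of error = t* · s/√n = 1.688 · 3.06/√37 = 0.85

CI: (58.35, 60.05)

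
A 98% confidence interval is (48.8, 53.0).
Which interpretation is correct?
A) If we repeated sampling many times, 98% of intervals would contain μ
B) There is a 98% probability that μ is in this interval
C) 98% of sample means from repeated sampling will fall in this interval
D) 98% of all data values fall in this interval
A

A) Correct — this is the frequentist long-run coverage interpretation.
B) Wrong — μ is fixed; the randomness lives in the interval, not in μ.
C) Wrong — coverage applies to intervals containing μ, not to future x̄ values.
D) Wrong — a CI is about the parameter μ, not individual data values.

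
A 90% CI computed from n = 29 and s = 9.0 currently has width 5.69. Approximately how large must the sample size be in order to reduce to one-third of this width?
n ≈ 261

CI width ∝ 1/√n
To reduce width by factor 3, need √n to grow by 3 → need 3² = 9 times as many samples.

Current: n = 29, width = 5.69
New: n = 261, width ≈ 1.84

Width reduced by factor of 5.69/1.84 = 3.09.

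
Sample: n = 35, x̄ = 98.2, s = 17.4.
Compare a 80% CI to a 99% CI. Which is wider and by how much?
99% CI is wider by 8.36

df = 34
80% CI: t* = 1.307, (94.36, 102.04), width = 2 · t* · s/√n = 7.69
99% CI: t* = 2.728, (90.18, 106.22), width = 2 · t* · s/√n = 16.05

The 99% CI is wider by 16.05 - 7.69 = 8.36.
Higher confidence requires a wider interval.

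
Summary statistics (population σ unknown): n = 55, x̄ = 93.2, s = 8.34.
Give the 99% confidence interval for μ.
(90.20, 96.20)

t-interval (σ unknown):
df = n - 1 = 54
t* = 2.670 for 99% confidence

Margin of error = t* · s/√n = 2.670 · 8.34/√55 = 3.00

CI: (90.20, 96.20)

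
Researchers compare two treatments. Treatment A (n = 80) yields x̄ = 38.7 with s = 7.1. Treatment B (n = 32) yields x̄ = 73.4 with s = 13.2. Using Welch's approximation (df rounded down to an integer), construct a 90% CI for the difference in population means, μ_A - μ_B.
(-38.86, -30.54)

Difference: x̄₁ - x̄₂ = -34.70
SE = √(s₁²/n₁ + s₂²/n₂) = √(7.1²/80 + 13.2²/32) = 2.4648
df = 38.39 → 38 (Welch–Satterthwaite, rounded down)
t* = 1.686

CI: -34.70 ± 1.686 · 2.4648 = -34.70 ± 4.16 = (-38.86, -30.54)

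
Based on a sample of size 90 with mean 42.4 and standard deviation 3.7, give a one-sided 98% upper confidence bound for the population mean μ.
μ ≤ 43.21

Upper bound (one-sided):
t* = 2.084 (one-sided for 98%)
Upper bound = x̄ + t* · s/√n = 42.4 + 2.084 · 3.7/√90 = 43.21

We are 98% confident that μ ≤ 43.21.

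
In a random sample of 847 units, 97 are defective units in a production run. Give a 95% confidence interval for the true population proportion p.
(0.093, 0.136)

Proportion CI:
p̂ = 97/847 = 0.11452
SE = √(p̂(1-p̂)/n) = √(0.11452 · 0.88548 / 847) = 0.01094

z* = 1.960
Margin = z* · SE = 1.960 · 0.01094 = 0.0214

CI: 0.11452 ± 0.0214 = (0.093, 0.136)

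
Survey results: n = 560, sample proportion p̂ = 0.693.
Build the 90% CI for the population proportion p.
(0.661, 0.725)

Proportion CI:
SE = √(p̂(1-p̂)/n) = √(0.693 · 0.307 / 560) = 0.01949

z* = 1.645
Margin = z* · SE = 1.645 · 0.01949 = 0.0321

CI: 0.693 ± 0.0321 = (0.661, 0.725)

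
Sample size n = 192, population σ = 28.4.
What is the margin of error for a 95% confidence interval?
Margin of error = 4.02

Margin of error = z* · σ/√n
= 1.960 · 28.4/√192
= 1.960 · 28.4/13.8564
= 4.02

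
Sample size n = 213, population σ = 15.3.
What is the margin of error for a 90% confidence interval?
Margin of error = 1.72

Margin of error = z* · σ/√n
= 1.645 · 15.3/√213
= 1.645 · 15.3/14.5945
= 1.72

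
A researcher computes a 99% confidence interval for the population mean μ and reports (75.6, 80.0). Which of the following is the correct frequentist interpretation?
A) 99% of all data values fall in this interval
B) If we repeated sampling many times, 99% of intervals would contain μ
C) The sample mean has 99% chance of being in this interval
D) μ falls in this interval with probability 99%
B

A) Wrong — a CI is about the parameter μ, not individual data values.
B) Correct — this is the frequentist long-run coverage interpretation.
C) Wrong — x̄ is observed and sits in the interval by construction.
D) Wrong — μ is fixed; the randomness lives in the interval, not in μ.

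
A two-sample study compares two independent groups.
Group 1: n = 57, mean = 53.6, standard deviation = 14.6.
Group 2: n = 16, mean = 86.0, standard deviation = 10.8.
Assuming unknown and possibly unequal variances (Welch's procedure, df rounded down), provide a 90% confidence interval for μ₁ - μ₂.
(-38.03, -26.77)

Difference: x̄₁ - x̄₂ = -32.40
SE = √(s₁²/n₁ + s₂²/n₂) = √(14.6²/57 + 10.8²/16) = 3.3211
df = 32.08 → 32 (Welch–Satterthwaite, rounded down)
t* = 1.694

CI: -32.40 ± 1.694 · 3.3211 = -32.40 ± 5.63 = (-38.03, -26.77)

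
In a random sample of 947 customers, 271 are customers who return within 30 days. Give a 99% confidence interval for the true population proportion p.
(0.248, 0.324)

Proportion CI:
p̂ = 271/947 = 0.28617
SE = √(p̂(1-p̂)/n) = √(0.28617 · 0.71383 / 947) = 0.01469

z* = 2.576
Margin = z* · SE = 2.576 · 0.01469 = 0.0378

CI: 0.28617 ± 0.0378 = (0.248, 0.324)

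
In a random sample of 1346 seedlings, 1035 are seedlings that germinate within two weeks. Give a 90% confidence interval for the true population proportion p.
(0.750, 0.788)

Proportion CI:
p̂ = 1035/1346 = 0.76895
SE = √(p̂(1-p̂)/n) = √(0.76895 · 0.23105 / 1346) = 0.01149

z* = 1.645
Margin = z* · SE = 1.645 · 0.01149 = 0.0189

CI: 0.76895 ± 0.0189 = (0.750, 0.788)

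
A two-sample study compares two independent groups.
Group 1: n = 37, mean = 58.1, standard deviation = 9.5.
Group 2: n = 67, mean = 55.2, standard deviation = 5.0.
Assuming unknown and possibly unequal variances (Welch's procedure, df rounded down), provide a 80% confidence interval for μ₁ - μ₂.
(0.72, 5.08)

Difference: x̄₁ - x̄₂ = 2.90
SE = √(s₁²/n₁ + s₂²/n₂) = √(9.5²/37 + 5.0²/67) = 1.6770
df = 47.25 → 47 (Welch–Satterthwaite, rounded down)
t* = 1.300

CI: 2.90 ± 1.300 · 1.6770 = 2.90 ± 2.18 = (0.72, 5.08)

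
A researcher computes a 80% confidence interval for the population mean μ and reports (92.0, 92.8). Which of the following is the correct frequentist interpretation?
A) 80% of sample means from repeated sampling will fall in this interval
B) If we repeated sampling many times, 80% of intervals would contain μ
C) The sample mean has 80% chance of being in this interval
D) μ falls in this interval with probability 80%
B

A) Wrong — coverage applies to intervals containing μ, not to future x̄ values.
B) Correct — this is the frequentist long-run coverage interpretation.
C) Wrong — x̄ is observed and sits in the interval by construction.
D) Wrong — μ is fixed; the randomness lives in the interval, not in μ.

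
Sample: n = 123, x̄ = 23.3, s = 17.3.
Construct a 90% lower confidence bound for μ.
μ ≥ 21.29

Lower bound (one-sided):
t* = 1.289 (one-sided for 90%)
Lower bound = x̄ - t* · s/√n = 23.3 - 1.289 · 17.3/√123 = 21.29

We are 90% confident that μ ≥ 21.29.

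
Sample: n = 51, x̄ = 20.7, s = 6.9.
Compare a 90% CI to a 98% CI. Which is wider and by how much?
98% CI is wider by 1.40

df = 50
90% CI: t* = 1.676, (19.08, 22.32), width = 2 · t* · s/√n = 3.24
98% CI: t* = 2.403, (18.38, 23.02), width = 2 · t* · s/√n = 4.64

The 98% CI is wider by 4.64 - 3.24 = 1.40.
Higher confidence requires a wider interval.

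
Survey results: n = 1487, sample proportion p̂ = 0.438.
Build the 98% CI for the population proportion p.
(0.408, 0.468)

Proportion CI:
SE = √(p̂(1-p̂)/n) = √(0.438 · 0.562 / 1487) = 0.01287

z* = 2.326
Margin = z* · SE = 2.326 · 0.01287 = 0.0299

CI: 0.438 ± 0.0299 = (0.408, 0.468)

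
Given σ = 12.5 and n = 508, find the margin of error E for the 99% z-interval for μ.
Margin of error = 1.43

Margin of error = z* · σ/√n
= 2.576 · 12.5/√508
= 2.576 · 12.5/22.5389
= 1.43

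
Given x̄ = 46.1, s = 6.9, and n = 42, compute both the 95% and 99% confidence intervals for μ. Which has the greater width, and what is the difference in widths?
99% CI is wider by 1.45

df = 41
95% CI: t* = 2.020, (43.95, 48.25), width = 2 · t* · s/√n = 4.30
99% CI: t* = 2.701, (43.22, 48.98), width = 2 · t* · s/√n = 5.75

The 99% CI is wider by 5.75 - 4.30 = 1.45.
Higher confidence requires a wider interval.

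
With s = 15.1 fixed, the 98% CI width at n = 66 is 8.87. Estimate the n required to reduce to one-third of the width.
n ≈ 594

CI width ∝ 1/√n
To reduce width by factor 3, need √n to grow by 3 → need 3² = 9 times as many samples.

Current: n = 66, width = 8.87
New: n = 594, width ≈ 2.89

Width reduced by factor of 8.87/2.89 = 3.07.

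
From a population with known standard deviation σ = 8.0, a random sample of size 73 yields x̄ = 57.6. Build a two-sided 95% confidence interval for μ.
(55.76, 59.44)

z-interval (σ known):
z* = 1.960 for 95% confidence

Margin of error = z* · σ/√n = 1.960 · 8.0/√73 = 1.84

CI: (57.6 - 1.84, 57.6 + 1.84) = (55.76, 59.44)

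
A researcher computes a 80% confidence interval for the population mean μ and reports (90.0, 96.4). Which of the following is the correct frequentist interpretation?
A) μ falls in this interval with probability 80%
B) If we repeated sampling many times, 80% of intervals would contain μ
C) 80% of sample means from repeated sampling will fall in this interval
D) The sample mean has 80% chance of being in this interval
B

A) Wrong — μ is fixed; the randomness lives in the interval, not in μ.
B) Correct — this is the frequentist long-run coverage interpretation.
C) Wrong — coverage applies to intervals containing μ, not to future x̄ values.
D) Wrong — x̄ is observed and sits in the interval by construction.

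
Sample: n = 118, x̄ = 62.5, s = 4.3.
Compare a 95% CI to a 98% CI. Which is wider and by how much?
98% CI is wider by 0.30

df = 117
95% CI: t* = 1.980, (61.72, 63.28), width = 2 · t* · s/√n = 1.57
98% CI: t* = 2.359, (61.57, 63.43), width = 2 · t* · s/√n = 1.87

The 98% CI is wider by 1.87 - 1.57 = 0.30.
Higher confidence requires a wider interval.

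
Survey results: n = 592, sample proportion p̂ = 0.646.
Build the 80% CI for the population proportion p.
(0.621, 0.671)

Proportion CI:
SE = √(p̂(1-p̂)/n) = √(0.646 · 0.354 / 592) = 0.01965

z* = 1.282
Margin = z* · SE = 1.282 · 0.01965 = 0.0252

CI: 0.646 ± 0.0252 = (0.621, 0.671)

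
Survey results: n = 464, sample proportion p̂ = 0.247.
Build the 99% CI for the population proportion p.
(0.195, 0.299)

Proportion CI:
SE = √(p̂(1-p̂)/n) = √(0.247 · 0.753 / 464) = 0.02002

z* = 2.576
Margin = z* · SE = 2.576 · 0.02002 = 0.0516

CI: 0.247 ± 0.0516 = (0.195, 0.299)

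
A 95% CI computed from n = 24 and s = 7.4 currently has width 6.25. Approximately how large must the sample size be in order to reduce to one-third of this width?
n ≈ 216

CI width ∝ 1/√n
To reduce width by factor 3, need √n to grow by 3 → need 3² = 9 times as many samples.

Current: n = 24, width = 6.25
New: n = 216, width ≈ 1.98

Width reduced by factor of 6.25/1.98 = 3.16.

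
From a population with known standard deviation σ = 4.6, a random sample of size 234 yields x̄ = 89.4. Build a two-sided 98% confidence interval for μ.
(88.70, 90.10)

z-interval (σ known):
z* = 2.326 for 98% confidence

Margin of error = z* · σ/√n = 2.326 · 4.6/√234 = 0.70

CI: (89.4 - 0.70, 89.4 + 0.70) = (88.70, 90.10)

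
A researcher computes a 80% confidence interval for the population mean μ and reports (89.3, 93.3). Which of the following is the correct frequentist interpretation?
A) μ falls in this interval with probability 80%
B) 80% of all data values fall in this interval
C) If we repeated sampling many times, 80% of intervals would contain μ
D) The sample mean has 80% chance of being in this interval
C

A) Wrong — μ is fixed; the randomness lives in the interval, not in μ.
B) Wrong — a CI is about the parameter μ, not individual data values.
C) Correct — this is the frequentist long-run coverage interpretation.
D) Wrong — x̄ is observed and sits in the interval by construction.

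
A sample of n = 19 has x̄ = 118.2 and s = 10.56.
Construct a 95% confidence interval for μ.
(113.11, 123.29)

t-interval (σ unknown):
df = n - 1 = 18
t* = 2.101 for 95% confidence

Margin of error = t* · s/√n = 2.101 · 10.56/√19 = 5.09

CI: (113.11, 123.29)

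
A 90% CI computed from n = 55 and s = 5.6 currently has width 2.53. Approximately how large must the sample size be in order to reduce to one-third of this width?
n ≈ 495

CI width ∝ 1/√n
To reduce width by factor 3, need √n to grow by 3 → need 3² = 9 times as many samples.

Current: n = 55, width = 2.53
New: n = 495, width ≈ 0.83

Width reduced by factor of 2.53/0.83 = 3.05.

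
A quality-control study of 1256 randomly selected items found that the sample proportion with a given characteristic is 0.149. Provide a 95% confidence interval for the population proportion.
(0.129, 0.169)

Proportion CI:
SE = √(p̂(1-p̂)/n) = √(0.149 · 0.851 / 1256) = 0.01005

z* = 1.960
Margin = z* · SE = 1.960 · 0.01005 = 0.0197

CI: 0.149 ± 0.0197 = (0.129, 0.169)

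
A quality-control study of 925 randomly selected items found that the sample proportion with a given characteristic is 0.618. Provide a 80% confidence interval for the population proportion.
(0.598, 0.638)

Proportion CI:
SE = √(p̂(1-p̂)/n) = √(0.618 · 0.382 / 925) = 0.01598

z* = 1.282
Margin = z* · SE = 1.282 · 0.01598 = 0.0205

CI: 0.618 ± 0.0205 = (0.598, 0.638)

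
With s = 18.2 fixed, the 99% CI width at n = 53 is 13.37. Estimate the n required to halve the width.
n ≈ 212

CI width ∝ 1/√n
To reduce width by factor 2, need √n to grow by 2 → need 2² = 4 times as many samples.

Current: n = 53, width = 13.37
New: n = 212, width ≈ 6.50

Width reduced by factor of 13.37/6.50 = 2.06.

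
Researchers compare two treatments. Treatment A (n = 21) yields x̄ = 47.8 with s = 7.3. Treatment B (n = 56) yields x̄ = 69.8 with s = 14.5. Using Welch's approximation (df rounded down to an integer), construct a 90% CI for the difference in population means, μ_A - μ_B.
(-26.18, -17.82)

Difference: x̄₁ - x̄₂ = -22.00
SE = √(s₁²/n₁ + s₂²/n₂) = √(7.3²/21 + 14.5²/56) = 2.5084
df = 68.46 → 68 (Welch–Satterthwaite, rounded down)
t* = 1.668

CI: -22.00 ± 1.668 · 2.5084 = -22.00 ± 4.18 = (-26.18, -17.82)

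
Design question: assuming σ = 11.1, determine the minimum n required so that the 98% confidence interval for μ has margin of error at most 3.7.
n ≥ 49

For margin E ≤ 3.7:
n ≥ (z* · σ / E)²
n ≥ (2.326 · 11.1 / 3.7)²
n ≥ 48.69

Minimum n = 49 (rounding up)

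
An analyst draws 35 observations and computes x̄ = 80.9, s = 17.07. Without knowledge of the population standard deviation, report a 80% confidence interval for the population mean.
(77.13, 84.67)

t-interval (σ unknown):
df = n - 1 = 34
t* = 1.307 for 80% confidence

Margin of error = t* · s/√n = 1.307 · 17.07/√35 = 3.77

CI: (77.13, 84.67)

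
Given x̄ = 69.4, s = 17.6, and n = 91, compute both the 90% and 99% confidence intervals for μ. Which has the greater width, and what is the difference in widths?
99% CI is wider by 3.58

df = 90
90% CI: t* = 1.662, (66.33, 72.47), width = 2 · t* · s/√n = 6.13
99% CI: t* = 2.632, (64.54, 74.26), width = 2 · t* · s/√n = 9.71

The 99% CI is wider by 9.71 - 6.13 = 3.58.
Higher confidence requires a wider interval.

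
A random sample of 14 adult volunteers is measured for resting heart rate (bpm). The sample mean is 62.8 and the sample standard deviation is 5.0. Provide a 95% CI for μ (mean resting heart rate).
(59.91, 65.69)

t-interval (σ unknown):
df = n - 1 = 13
t* = 2.160 for 95% confidence

Margin of error = t* · s/√n = 2.160 · 5.0/√14 = 2.89

CI: (59.91, 65.69)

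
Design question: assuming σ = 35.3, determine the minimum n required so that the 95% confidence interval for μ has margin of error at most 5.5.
n ≥ 159

For margin E ≤ 5.5:
n ≥ (z* · σ / E)²
n ≥ (1.960 · 35.3 / 5.5)²
n ≥ 158.25

Minimum n = 159 (rounding up)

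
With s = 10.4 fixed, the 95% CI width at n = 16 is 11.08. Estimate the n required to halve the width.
n ≈ 64

CI width ∝ 1/√n
To reduce width by factor 2, need √n to grow by 2 → need 2² = 4 times as many samples.

Current: n = 16, width = 11.08
New: n = 64, width ≈ 5.19

Width reduced by factor of 11.08/5.19 = 2.13.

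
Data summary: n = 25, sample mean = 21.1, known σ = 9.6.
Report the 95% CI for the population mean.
(17.34, 24.86)

z-interval (σ known):
z* = 1.960 for 95% confidence

Margin of error = z* · σ/√n = 1.960 · 9.6/√25 = 3.76

CI: (21.1 - 3.76, 21.1 + 3.76) = (17.34, 24.86)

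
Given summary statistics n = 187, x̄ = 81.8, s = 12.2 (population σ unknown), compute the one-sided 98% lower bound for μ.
μ ≥ 79.96

Lower bound (one-sided):
t* = 2.068 (one-sided for 98%)
Lower bound = x̄ - t* · s/√n = 81.8 - 2.068 · 12.2/√187 = 79.96

We are 98% confident that μ ≥ 79.96.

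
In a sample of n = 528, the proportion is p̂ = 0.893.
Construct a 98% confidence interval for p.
(0.862, 0.924)

Proportion CI:
SE = √(p̂(1-p̂)/n) = √(0.893 · 0.107 / 528) = 0.01345

z* = 2.326
Margin = z* · SE = 2.326 · 0.01345 = 0.0313

CI: 0.893 ± 0.0313 = (0.862, 0.924)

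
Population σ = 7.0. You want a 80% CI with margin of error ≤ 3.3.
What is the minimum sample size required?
n ≥ 8

For margin E ≤ 3.3:
n ≥ (z* · σ / E)²
n ≥ (1.282 · 7.0 / 3.3)²
n ≥ 7.40

Minimum n = 8 (rounding up)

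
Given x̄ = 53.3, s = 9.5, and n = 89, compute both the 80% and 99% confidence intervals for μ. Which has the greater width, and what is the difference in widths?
99% CI is wider by 2.70

df = 88
80% CI: t* = 1.291, (52.00, 54.60), width = 2 · t* · s/√n = 2.60
99% CI: t* = 2.633, (50.65, 55.95), width = 2 · t* · s/√n = 5.30

The 99% CI is wider by 5.30 - 2.60 = 2.70.
Higher confidence requires a wider interval.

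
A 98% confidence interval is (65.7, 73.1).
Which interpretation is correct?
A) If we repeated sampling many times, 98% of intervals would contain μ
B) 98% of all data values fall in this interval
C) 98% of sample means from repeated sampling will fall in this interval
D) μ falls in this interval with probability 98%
A

A) Correct — this is the frequentist long-run coverage interpretation.
B) Wrong — a CI is about the parameter μ, not individual data values.
C) Wrong — coverage applies to intervals containing μ, not to future x̄ values.
D) Wrong — μ is fixed; the randomness lives in the interval, not in μ.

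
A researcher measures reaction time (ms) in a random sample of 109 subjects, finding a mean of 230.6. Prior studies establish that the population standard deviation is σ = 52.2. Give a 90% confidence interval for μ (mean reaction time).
(222.38, 238.82)

z-interval (σ known):
z* = 1.645 for 90% confidence

Margin of error = z* · σ/√n = 1.645 · 52.2/√109 = 8.22

CI: (230.6 - 8.22, 230.6 + 8.22) = (222.38, 238.82)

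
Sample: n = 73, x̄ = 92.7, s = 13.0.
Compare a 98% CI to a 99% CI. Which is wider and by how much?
99% CI is wider by 0.81

df = 72
98% CI: t* = 2.379, (89.08, 96.32), width = 2 · t* · s/√n = 7.24
99% CI: t* = 2.646, (88.67, 96.73), width = 2 · t* · s/√n = 8.05

The 99% CI is wider by 8.05 - 7.24 = 0.81.
Higher confidence requires a wider interval.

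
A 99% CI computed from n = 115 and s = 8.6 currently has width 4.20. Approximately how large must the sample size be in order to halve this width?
n ≈ 460

CI width ∝ 1/√n
To reduce width by factor 2, need √n to grow by 2 → need 2² = 4 times as many samples.

Current: n = 115, width = 4.20
New: n = 460, width ≈ 2.07

Width reduced by factor of 4.20/2.07 = 2.03.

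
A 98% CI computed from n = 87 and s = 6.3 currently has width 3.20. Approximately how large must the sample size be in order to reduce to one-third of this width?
n ≈ 783

CI width ∝ 1/√n
To reduce width by factor 3, need √n to grow by 3 → need 3² = 9 times as many samples.

Current: n = 87, width = 3.20
New: n = 783, width ≈ 1.05

Width reduced by factor of 3.20/1.05 = 3.05.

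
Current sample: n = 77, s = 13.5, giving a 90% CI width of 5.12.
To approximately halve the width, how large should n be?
n ≈ 308

CI width ∝ 1/√n
To reduce width by factor 2, need √n to grow by 2 → need 2² = 4 times as many samples.

Current: n = 77, width = 5.12
New: n = 308, width ≈ 2.54

Width reduced by factor of 5.12/2.54 = 2.02.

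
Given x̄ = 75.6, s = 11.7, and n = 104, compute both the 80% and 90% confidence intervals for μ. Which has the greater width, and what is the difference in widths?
90% CI is wider by 0.85

df = 103
80% CI: t* = 1.290, (74.12, 77.08), width = 2 · t* · s/√n = 2.96
90% CI: t* = 1.660, (73.70, 77.50), width = 2 · t* · s/√n = 3.81

The 90% CI is wider by 3.81 - 2.96 = 0.85.
Higher confidence requires a wider interval.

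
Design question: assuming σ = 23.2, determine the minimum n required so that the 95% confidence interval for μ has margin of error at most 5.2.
n ≥ 77

For margin E ≤ 5.2:
n ≥ (z* · σ / E)²
n ≥ (1.960 · 23.2 / 5.2)²
n ≥ 76.47

Minimum n = 77 (rounding up)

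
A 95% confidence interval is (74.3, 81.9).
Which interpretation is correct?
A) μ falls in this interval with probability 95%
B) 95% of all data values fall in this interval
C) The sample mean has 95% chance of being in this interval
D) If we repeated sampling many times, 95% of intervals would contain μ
D

A) Wrong — μ is fixed; the randomness lives in the interval, not in μ.
B) Wrong — a CI is about the parameter μ, not individual data values.
C) Wrong — x̄ is observed and sits in the interval by construction.
D) Correct — this is the frequentist long-run coverage interpretation.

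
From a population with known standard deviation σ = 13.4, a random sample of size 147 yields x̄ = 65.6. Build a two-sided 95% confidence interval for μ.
(63.43, 67.77)

z-interval (σ known):
z* = 1.960 for 95% confidence

Margin of error = z* · σ/√n = 1.960 · 13.4/√147 = 2.17

CI: (65.6 - 2.17, 65.6 + 2.17) = (63.43, 67.77)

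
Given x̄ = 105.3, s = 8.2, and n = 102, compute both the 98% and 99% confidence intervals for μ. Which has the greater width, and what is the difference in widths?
99% CI is wider by 0.42

df = 101
98% CI: t* = 2.364, (103.38, 107.22), width = 2 · t* · s/√n = 3.84
99% CI: t* = 2.625, (103.17, 107.43), width = 2 · t* · s/√n = 4.26

The 99% CI is wider by 4.26 - 3.84 = 0.42.
Higher confidence requires a wider interval.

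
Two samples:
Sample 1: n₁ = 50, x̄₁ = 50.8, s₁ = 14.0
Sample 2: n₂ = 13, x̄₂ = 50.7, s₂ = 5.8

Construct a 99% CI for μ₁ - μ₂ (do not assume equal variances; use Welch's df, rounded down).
(-6.74, 6.94)

Difference: x̄₁ - x̄₂ = 0.10
SE = √(s₁²/n₁ + s₂²/n₂) = √(14.0²/50 + 5.8²/13) = 2.5510
df = 48.59 → 48 (Welch–Satterthwaite, rounded down)
t* = 2.682

CI: 0.10 ± 2.682 · 2.5510 = 0.10 ± 6.84 = (-6.74, 6.94)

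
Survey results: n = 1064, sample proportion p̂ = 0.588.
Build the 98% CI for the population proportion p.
(0.553, 0.623)

Proportion CI:
SE = √(p̂(1-p̂)/n) = √(0.588 · 0.412 / 1064) = 0.01509

z* = 2.326
Margin = z* · SE = 2.326 · 0.01509 = 0.0351

CI: 0.588 ± 0.0351 = (0.553, 0.623)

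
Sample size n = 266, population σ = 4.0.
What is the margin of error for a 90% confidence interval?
Margin of error = 0.40

Margin of error = z* · σ/√n
= 1.645 · 4.0/√266
= 1.645 · 4.0/16.3095
= 0.40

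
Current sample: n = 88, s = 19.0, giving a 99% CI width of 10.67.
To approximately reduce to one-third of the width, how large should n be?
n ≈ 792

CI width ∝ 1/√n
To reduce width by factor 3, need √n to grow by 3 → need 3² = 9 times as many samples.

Current: n = 88, width = 10.67
New: n = 792, width ≈ 3.49

Width reduced by factor of 10.67/3.49 = 3.06.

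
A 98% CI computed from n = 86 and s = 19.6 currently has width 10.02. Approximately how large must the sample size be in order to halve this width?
n ≈ 344

CI width ∝ 1/√n
To reduce width by factor 2, need √n to grow by 2 → need 2² = 4 times as many samples.

Current: n = 86, width = 10.02
New: n = 344, width ≈ 4.94

Width reduced by factor of 10.02/4.94 = 2.03.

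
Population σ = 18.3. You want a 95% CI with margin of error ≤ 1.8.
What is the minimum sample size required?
n ≥ 398

For margin E ≤ 1.8:
n ≥ (z* · σ / E)²
n ≥ (1.960 · 18.3 / 1.8)²
n ≥ 397.07

Minimum n = 398 (rounding up)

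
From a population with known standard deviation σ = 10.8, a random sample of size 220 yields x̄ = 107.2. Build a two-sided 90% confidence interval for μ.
(106.00, 108.40)

z-interval (σ known):
z* = 1.645 for 90% confidence

Margin of error = z* · σ/√n = 1.645 · 10.8/√220 = 1.20

CI: (107.2 - 1.20, 107.2 + 1.20) = (106.00, 108.40)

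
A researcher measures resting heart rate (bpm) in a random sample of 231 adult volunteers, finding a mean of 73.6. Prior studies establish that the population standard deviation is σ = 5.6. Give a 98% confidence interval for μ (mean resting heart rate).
(72.74, 74.46)

z-interval (σ known):
z* = 2.326 for 98% confidence

Margin of error = z* · σ/√n = 2.326 · 5.6/√231 = 0.86

CI: (73.6 - 0.86, 73.6 + 0.86) = (72.74, 74.46)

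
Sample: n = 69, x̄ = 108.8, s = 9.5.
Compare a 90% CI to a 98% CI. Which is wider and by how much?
98% CI is wider by 1.63

df = 68
90% CI: t* = 1.668, (106.89, 110.71), width = 2 · t* · s/√n = 3.82
98% CI: t* = 2.382, (106.08, 111.52), width = 2 · t* · s/√n = 5.45

The 98% CI is wider by 5.45 - 3.82 = 1.63.
Higher confidence requires a wider interval.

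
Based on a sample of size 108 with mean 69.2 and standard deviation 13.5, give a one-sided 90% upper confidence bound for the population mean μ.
μ ≤ 70.88

Upper bound (one-sided):
t* = 1.290 (one-sided for 90%)
Upper bound = x̄ + t* · s/√n = 69.2 + 1.290 · 13.5/√108 = 70.88

We are 90% confident that μ ≤ 70.88.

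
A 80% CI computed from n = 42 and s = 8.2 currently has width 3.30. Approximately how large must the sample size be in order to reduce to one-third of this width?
n ≈ 378

CI width ∝ 1/√n
To reduce width by factor 3, need √n to grow by 3 → need 3² = 9 times as many samples.

Current: n = 42, width = 3.30
New: n = 378, width ≈ 1.08

Width reduced by factor of 3.30/1.08 = 3.06.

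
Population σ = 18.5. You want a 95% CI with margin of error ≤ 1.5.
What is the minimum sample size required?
n ≥ 585

For margin E ≤ 1.5:
n ≥ (z* · σ / E)²
n ≥ (1.960 · 18.5 / 1.5)²
n ≥ 584.35

Minimum n = 585 (rounding up)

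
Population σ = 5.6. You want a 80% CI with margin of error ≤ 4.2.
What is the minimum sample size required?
n ≥ 3

For margin E ≤ 4.2:
n ≥ (z* · σ / E)²
n ≥ (1.282 · 5.6 / 4.2)²
n ≥ 2.92

Minimum n = 3 (rounding up)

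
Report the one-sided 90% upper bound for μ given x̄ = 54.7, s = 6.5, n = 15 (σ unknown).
μ ≤ 56.96

Upper bound (one-sided):
t* = 1.345 (one-sided for 90%)
Upper bound = x̄ + t* · s/√n = 54.7 + 1.345 · 6.5/√15 = 56.96

We are 90% confident that μ ≤ 56.96.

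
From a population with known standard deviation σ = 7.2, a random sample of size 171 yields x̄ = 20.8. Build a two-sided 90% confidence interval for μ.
(19.89, 21.71)

z-interval (σ known):
z* = 1.645 for 90% confidence

Margin of error = z* · σ/√n = 1.645 · 7.2/√171 = 0.91

CI: (20.8 - 0.91, 20.8 + 0.91) = (19.89, 21.71)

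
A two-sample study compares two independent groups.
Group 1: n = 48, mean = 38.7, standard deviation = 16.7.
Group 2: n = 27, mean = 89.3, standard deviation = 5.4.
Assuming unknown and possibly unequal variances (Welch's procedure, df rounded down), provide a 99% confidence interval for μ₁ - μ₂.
(-57.57, -43.63)

Difference: x̄₁ - x̄₂ = -50.60
SE = √(s₁²/n₁ + s₂²/n₂) = √(16.7²/48 + 5.4²/27) = 2.6249
df = 62.21 → 62 (Welch–Satterthwaite, rounded down)
t* = 2.657

CI: -50.60 ± 2.657 · 2.6249 = -50.60 ± 6.97 = (-57.57, -43.63)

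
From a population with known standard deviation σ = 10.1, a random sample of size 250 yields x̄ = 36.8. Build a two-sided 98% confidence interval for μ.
(35.31, 38.29)

z-interval (σ known):
z* = 2.326 for 98% confidence

Margin of error = z* · σ/√n = 2.326 · 10.1/√250 = 1.49

CI: (36.8 - 1.49, 36.8 + 1.49) = (35.31, 38.29)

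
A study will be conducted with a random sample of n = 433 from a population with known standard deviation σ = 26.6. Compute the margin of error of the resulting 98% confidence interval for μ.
Margin of error = 2.97

Margin of error = z* · σ/√n
= 2.326 · 26.6/√433
= 2.326 · 26.6/20.8087
= 2.97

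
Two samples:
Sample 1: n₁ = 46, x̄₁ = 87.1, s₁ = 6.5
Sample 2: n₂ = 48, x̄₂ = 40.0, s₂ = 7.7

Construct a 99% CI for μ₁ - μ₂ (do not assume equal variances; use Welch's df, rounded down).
(43.24, 50.96)

Difference: x̄₁ - x̄₂ = 47.10
SE = √(s₁²/n₁ + s₂²/n₂) = √(6.5²/46 + 7.7²/48) = 1.4675
df = 90.58 → 90 (Welch–Satterthwaite, rounded down)
t* = 2.632

CI: 47.10 ± 2.632 · 1.4675 = 47.10 ± 3.86 = (43.24, 50.96)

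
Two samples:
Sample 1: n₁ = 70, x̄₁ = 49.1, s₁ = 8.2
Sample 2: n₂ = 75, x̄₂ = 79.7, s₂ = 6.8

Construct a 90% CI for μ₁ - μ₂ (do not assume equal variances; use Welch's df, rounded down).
(-32.68, -28.52)

Difference: x̄₁ - x̄₂ = -30.60
SE = √(s₁²/n₁ + s₂²/n₂) = √(8.2²/70 + 6.8²/75) = 1.2558
df = 134.38 → 134 (Welch–Satterthwaite, rounded down)
t* = 1.656

CI: -30.60 ± 1.656 · 1.2558 = -30.60 ± 2.08 = (-32.68, -28.52)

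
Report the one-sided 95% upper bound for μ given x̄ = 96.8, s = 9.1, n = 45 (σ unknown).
μ ≤ 99.08

Upper bound (one-sided):
t* = 1.680 (one-sided for 95%)
Upper bound = x̄ + t* · s/√n = 96.8 + 1.680 · 9.1/√45 = 99.08

We are 95% confident that μ ≤ 99.08.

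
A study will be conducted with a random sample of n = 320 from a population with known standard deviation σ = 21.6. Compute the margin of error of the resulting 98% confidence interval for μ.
Margin of error = 2.81

Margin of error = z* · σ/√n
= 2.326 · 21.6/√320
= 2.326 · 21.6/17.8885
= 2.81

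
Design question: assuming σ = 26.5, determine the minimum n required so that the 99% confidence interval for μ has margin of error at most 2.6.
n ≥ 690

For margin E ≤ 2.6:
n ≥ (z* · σ / E)²
n ≥ (2.576 · 26.5 / 2.6)²
n ≥ 689.35

Minimum n = 690 (rounding up)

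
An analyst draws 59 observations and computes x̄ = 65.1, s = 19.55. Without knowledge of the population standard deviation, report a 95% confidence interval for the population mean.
(60.00, 70.20)

t-interval (σ unknown):
df = n - 1 = 58
t* = 2.002 for 95% confidence

Margin of error = t* · s/√n = 2.002 · 19.55/√59 = 5.10

CI: (60.00, 70.20)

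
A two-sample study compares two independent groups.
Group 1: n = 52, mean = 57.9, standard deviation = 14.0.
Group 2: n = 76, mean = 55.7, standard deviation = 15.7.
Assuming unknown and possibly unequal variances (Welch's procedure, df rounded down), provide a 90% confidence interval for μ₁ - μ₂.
(-2.19, 6.59)

Difference: x̄₁ - x̄₂ = 2.20
SE = √(s₁²/n₁ + s₂²/n₂) = √(14.0²/52 + 15.7²/76) = 2.6481
df = 117.41 → 117 (Welch–Satterthwaite, rounded down)
t* = 1.658

CI: 2.20 ± 1.658 · 2.6481 = 2.20 ± 4.39 = (-2.19, 6.59)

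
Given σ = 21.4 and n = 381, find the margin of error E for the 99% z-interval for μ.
Margin of error = 2.82

Margin of error = z* · σ/√n
= 2.576 · 21.4/√381
= 2.576 · 21.4/19.5192
= 2.82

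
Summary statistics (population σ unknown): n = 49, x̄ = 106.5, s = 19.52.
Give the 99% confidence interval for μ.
(99.02, 113.98)

t-interval (σ unknown):
df = n - 1 = 48
t* = 2.682 for 99% confidence

Margin of error = t* · s/√n = 2.682 · 19.52/√49 = 7.48

CI: (99.02, 113.98)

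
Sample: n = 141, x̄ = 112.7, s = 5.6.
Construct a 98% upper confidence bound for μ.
μ ≤ 113.68

Upper bound (one-sided):
t* = 2.073 (one-sided for 98%)
Upper bound = x̄ + t* · s/√n = 112.7 + 2.073 · 5.6/√141 = 113.68

We are 98% confident that μ ≤ 113.68.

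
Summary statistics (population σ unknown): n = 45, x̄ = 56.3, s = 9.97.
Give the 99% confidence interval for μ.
(52.30, 60.30)

t-interval (σ unknown):
df = n - 1 = 44
t* = 2.692 for 99% confidence

Margin of error = t* · s/√n = 2.692 · 9.97/√45 = 4.00

CI: (52.30, 60.30)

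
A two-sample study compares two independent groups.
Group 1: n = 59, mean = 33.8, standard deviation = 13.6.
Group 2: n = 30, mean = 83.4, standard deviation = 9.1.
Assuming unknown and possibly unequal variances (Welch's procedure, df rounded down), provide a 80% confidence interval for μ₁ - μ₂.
(-52.74, -46.46)

Difference: x̄₁ - x̄₂ = -49.60
SE = √(s₁²/n₁ + s₂²/n₂) = √(13.6²/59 + 9.1²/30) = 2.4280
df = 80.42 → 80 (Welch–Satterthwaite, rounded down)
t* = 1.292

CI: -49.60 ± 1.292 · 2.4280 = -49.60 ± 3.14 = (-52.74, -46.46)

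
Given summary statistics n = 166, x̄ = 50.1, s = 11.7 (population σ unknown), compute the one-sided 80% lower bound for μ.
μ ≥ 49.33

Lower bound (one-sided):
t* = 0.844 (one-sided for 80%)
Lower bound = x̄ - t* · s/√n = 50.1 - 0.844 · 11.7/√166 = 49.33

We are 80% confident that μ ≥ 49.33.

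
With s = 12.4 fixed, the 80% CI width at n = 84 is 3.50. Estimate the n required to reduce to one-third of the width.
n ≈ 756

CI width ∝ 1/√n
To reduce width by factor 3, need √n to grow by 3 → need 3² = 9 times as many samples.

Current: n = 84, width = 3.50
New: n = 756, width ≈ 1.16

Width reduced by factor of 3.50/1.16 = 3.02.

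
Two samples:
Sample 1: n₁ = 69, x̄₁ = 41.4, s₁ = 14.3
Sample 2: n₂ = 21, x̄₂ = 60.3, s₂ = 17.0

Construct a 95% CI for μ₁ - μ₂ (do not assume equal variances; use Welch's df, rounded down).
(-27.26, -10.54)

Difference: x̄₁ - x̄₂ = -18.90
SE = √(s₁²/n₁ + s₂²/n₂) = √(14.3²/69 + 17.0²/21) = 4.0897
df = 29.14 → 29 (Welch–Satterthwaite, rounded down)
t* = 2.045

CI: -18.90 ± 2.045 · 4.0897 = -18.90 ± 8.36 = (-27.26, -10.54)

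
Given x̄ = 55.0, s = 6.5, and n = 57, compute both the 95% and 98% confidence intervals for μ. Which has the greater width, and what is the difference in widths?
98% CI is wider by 0.67

df = 56
95% CI: t* = 2.003, (53.28, 56.72), width = 2 · t* · s/√n = 3.45
98% CI: t* = 2.395, (52.94, 57.06), width = 2 · t* · s/√n = 4.12

The 98% CI is wider by 4.12 - 3.45 = 0.67.
Higher confidence requires a wider interval.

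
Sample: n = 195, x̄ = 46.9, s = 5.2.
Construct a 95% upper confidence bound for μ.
μ ≤ 47.52

Upper bound (one-sided):
t* = 1.653 (one-sided for 95%)
Upper bound = x̄ + t* · s/√n = 46.9 + 1.653 · 5.2/√195 = 47.52

We are 95% confident that μ ≤ 47.52.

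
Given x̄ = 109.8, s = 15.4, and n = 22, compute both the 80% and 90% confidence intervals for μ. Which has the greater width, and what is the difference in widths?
90% CI is wider by 2.61

df = 21
80% CI: t* = 1.323, (105.46, 114.14), width = 2 · t* · s/√n = 8.69
90% CI: t* = 1.721, (104.15, 115.45), width = 2 · t* · s/√n = 11.30

The 90% CI is wider by 11.30 - 8.69 = 2.61.
Higher confidence requires a wider interval.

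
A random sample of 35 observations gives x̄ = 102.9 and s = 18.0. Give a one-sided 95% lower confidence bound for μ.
μ ≥ 97.76

Lower bound (one-sided):
t* = 1.691 (one-sided for 95%)
Lower bound = x̄ - t* · s/√n = 102.9 - 1.691 · 18.0/√35 = 97.76

We are 95% confident that μ ≥ 97.76.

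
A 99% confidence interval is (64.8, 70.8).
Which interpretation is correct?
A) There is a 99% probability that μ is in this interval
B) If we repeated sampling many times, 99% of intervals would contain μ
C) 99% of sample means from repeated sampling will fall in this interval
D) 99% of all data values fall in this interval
B

A) Wrong — μ is fixed; the randomness lives in the interval, not in μ.
B) Correct — this is the frequentist long-run coverage interpretation.
C) Wrong — coverage applies to intervals containing μ, not to future x̄ values.
D) Wrong — a CI is about the parameter μ, not individual data values.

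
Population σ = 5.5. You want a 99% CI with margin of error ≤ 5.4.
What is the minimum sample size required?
n ≥ 7

For margin E ≤ 5.4:
n ≥ (z* · σ / E)²
n ≥ (2.576 · 5.5 / 5.4)²
n ≥ 6.88

Minimum n = 7 (rounding up)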